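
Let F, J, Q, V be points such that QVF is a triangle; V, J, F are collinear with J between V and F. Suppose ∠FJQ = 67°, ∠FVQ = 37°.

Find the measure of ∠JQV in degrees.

1. ∠QJV = 113°  [linear pair at J on VF]
2. ∠JVQ = 37°  [J on ray VF]
3. ∠JQV = 30°  [△QVJ]

∠JQV = 30°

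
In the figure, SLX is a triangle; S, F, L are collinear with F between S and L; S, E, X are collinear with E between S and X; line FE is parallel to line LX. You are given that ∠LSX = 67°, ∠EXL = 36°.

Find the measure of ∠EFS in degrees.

∠EFS = 77°

1. ∠LXS = 36°  [E on ray XS]
2. ∠SLX = 77°  [△SLX]
3. ∠EFS = 77°  [FE∥LX, corresponding at F]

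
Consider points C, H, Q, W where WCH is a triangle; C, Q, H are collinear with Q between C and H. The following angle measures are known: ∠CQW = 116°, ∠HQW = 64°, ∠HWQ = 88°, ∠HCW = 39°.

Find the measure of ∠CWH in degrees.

1. ∠QHW = 28°  [△WQH]
2. ∠CHW = 28°  [Q on ray HC]
3. ∠CWH = 113°  [△WCH]

∠CWH = 113°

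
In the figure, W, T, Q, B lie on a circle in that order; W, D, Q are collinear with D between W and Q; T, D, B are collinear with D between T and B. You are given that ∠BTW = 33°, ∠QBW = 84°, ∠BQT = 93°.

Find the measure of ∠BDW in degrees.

∠BDW = 57°

1. ∠BQW = 33°  [same arc WB]
2. ∠BWQ = 63°  [△WQB]
3. ∠BWT = 87°  [cyclic WTQB, opposite ∠W+∠Q]
4. ∠TBW = 60°  [△WTB]
5. ∠BDW = 57°  [△WDB]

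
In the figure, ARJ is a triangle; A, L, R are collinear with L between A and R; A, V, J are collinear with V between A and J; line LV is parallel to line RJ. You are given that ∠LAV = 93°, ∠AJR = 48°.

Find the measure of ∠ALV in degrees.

∠ALV = 39°

1. ∠JAR = 93°  [L on AR, V on AJ]
2. ∠ARJ = 39°  [△ARJ]
3. ∠ALV = 39°  [LV∥RJ, corresponding at L]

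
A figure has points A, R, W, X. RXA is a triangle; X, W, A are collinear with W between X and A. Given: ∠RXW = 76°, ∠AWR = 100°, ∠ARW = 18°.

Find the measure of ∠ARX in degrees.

∠ARX = 42°

1. ∠AXR = 76°  [W on ray XA]
2. ∠RAW = 62°  [△RWA]
3. ∠RAX = 62°  [W on ray AX]
4. ∠ARX = 42°  [△RXA]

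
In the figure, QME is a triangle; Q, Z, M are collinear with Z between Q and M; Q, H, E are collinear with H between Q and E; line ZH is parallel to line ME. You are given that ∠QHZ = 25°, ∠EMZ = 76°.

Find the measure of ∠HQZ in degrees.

∠HQZ = 79°

1. ∠MEQ = 25°  [ZH∥ME, corresponding at H]
2. ∠EMQ = 76°  [Z on ray MQ]
3. ∠EQM = 79°  [△QME]
4. ∠HQZ = 79°  [Z on QM, H on QE]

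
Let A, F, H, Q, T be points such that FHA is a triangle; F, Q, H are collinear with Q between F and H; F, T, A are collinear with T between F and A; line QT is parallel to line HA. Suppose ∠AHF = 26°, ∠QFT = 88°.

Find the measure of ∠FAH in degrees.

1. ∠FQT = 26°  [QT∥HA, corresponding at Q]
2. ∠FTQ = 66°  [△FQT]
3. ∠FAH = 66°  [QT∥HA, corresponding at T]

∠FAH = 66°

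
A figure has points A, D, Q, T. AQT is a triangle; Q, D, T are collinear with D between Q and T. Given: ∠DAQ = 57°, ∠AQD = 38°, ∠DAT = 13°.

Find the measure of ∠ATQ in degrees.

1. ∠ADQ = 85°  [△AQD]
2. ∠ADT = 95°  [linear pair at D on QT]
3. ∠ATD = 72°  [△ADT]
4. ∠ATQ = 72°  [D on ray TQ]

∠ATQ = 72°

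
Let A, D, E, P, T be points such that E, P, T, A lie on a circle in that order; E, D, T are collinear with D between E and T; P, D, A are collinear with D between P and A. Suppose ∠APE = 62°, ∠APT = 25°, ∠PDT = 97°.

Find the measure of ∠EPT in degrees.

∠EPT = 87°

1. ∠ATE = 62°  [same arc EA]
2. ∠AET = 25°  [same arc TA]
3. ∠EAT = 93°  [△ETA]
4. ∠EPT = 87°  [cyclic EPTA, opposite ∠P+∠A]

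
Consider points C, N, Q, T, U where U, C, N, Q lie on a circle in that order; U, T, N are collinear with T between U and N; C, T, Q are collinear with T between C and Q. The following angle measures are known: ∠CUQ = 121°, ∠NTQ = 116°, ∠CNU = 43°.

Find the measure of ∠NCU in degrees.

1. ∠CTU = 116°  [vertical angles at T]
2. ∠CQU = 43°  [same arc UC]
3. ∠QCU = 16°  [△UCQ]
4. ∠CUN = 48°  [△UTC]
5. ∠NCU = 89°  [△UCN]

∠NCU = 89°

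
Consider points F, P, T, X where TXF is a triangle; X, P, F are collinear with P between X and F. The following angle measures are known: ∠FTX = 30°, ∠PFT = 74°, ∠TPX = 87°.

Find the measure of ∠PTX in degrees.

∠PTX = 17°

1. ∠TFX = 74°  [P on ray FX]
2. ∠FXT = 76°  [△TXF]
3. ∠PXT = 76°  [P on ray XF]
4. ∠PTX = 17°  [△TXP]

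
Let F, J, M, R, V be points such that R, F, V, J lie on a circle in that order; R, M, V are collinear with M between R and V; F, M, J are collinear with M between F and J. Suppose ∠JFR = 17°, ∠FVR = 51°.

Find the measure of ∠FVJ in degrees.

1. ∠FJR = 51°  [same arc RF]
2. ∠FRJ = 112°  [△RFJ]
3. ∠FVJ = 68°  [cyclic RFVJ, opposite ∠R+∠V]

∠FVJ = 68°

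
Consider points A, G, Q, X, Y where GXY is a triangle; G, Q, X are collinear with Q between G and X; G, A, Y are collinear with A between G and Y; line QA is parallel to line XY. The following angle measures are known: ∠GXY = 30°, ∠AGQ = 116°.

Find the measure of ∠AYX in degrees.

1. ∠AQG = 30°  [QA∥XY, corresponding at Q]
2. ∠GAQ = 34°  [△GQA]
3. ∠QAY = 146°  [linear pair at A on GY]
4. ∠AYX = 34°  [QA∥XY, co-interior at Y–A]

∠AYX = 34°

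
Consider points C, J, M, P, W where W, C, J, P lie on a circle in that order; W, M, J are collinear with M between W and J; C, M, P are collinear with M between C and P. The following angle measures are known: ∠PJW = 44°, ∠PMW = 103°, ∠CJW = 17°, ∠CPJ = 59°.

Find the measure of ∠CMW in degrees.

1. ∠PCW = 44°  [same arc WP]
2. ∠CWJ = 59°  [same arc CJ]
3. ∠CMW = 77°  [△WMC]

∠CMW = 77°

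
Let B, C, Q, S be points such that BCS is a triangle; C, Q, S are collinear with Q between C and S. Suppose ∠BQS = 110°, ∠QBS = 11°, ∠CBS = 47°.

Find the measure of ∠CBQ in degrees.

∠CBQ = 36°

1. ∠BSQ = 59°  [△BQS]
2. ∠BQC = 70°  [linear pair at Q on CS]
3. ∠BSC = 59°  [Q on ray SC]
4. ∠BCS = 74°  [△BCS]
5. ∠BCQ = 74°  [Q on ray CS]
6. ∠CBQ = 36°  [△BCQ]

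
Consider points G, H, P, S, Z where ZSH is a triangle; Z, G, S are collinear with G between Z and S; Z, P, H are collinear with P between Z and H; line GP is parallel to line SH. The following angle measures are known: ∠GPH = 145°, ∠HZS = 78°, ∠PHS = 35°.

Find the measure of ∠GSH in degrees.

1. ∠SHZ = 35°  [P on ray HZ]
2. ∠HSZ = 67°  [△ZSH]
3. ∠GSH = 67°  [G on ray SZ]

∠GSH = 67°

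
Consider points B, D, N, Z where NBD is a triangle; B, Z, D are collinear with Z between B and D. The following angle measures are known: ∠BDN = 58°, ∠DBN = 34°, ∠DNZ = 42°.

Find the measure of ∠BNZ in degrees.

1. ∠NDZ = 58°  [Z on ray DB]
2. ∠NBZ = 34°  [Z on ray BD]
3. ∠DZN = 80°  [△NZD]
4. ∠BZN = 100°  [linear pair at Z on BD]
5. ∠BNZ = 46°  [△NBZ]

∠BNZ = 46°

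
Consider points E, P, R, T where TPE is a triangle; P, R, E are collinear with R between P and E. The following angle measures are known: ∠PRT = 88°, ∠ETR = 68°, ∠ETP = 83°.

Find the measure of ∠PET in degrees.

∠PET = 20°

1. ∠ERT = 92°  [linear pair at R on PE]
2. ∠RET = 20°  [△TRE]
3. ∠PET = 20°  [R on ray EP]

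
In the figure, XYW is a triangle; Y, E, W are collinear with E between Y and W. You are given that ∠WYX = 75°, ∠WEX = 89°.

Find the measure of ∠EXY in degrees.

∠EXY = 14°

1. ∠EYX = 75°  [E on ray YW]
2. ∠XEY = 91°  [linear pair at E on YW]
3. ∠EXY = 14°  [△XYE]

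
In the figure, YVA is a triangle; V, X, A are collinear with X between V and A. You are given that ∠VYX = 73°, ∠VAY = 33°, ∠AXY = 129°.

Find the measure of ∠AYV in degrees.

1. ∠VXY = 51°  [linear pair at X on VA]
2. ∠XVY = 56°  [△YVX]
3. ∠AVY = 56°  [X on ray VA]
4. ∠AYV = 91°  [△YVA]

∠AYV = 91°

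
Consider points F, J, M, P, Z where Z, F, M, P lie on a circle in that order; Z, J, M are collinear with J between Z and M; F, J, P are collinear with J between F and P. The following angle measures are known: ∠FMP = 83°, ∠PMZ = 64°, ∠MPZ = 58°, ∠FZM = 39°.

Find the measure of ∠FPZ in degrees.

∠FPZ = 19°

1. ∠FZP = 97°  [cyclic ZFMP, opposite ∠Z+∠M]
2. ∠PFZ = 64°  [same arc ZP]
3. ∠FPZ = 19°  [△ZFP]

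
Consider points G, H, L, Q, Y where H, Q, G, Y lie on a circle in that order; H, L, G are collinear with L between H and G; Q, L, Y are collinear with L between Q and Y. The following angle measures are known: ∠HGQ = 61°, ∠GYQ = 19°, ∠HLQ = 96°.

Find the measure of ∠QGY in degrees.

1. ∠HYQ = 61°  [same arc HQ]
2. ∠GHQ = 19°  [same arc QG]
3. ∠HQY = 65°  [△HLQ]
4. ∠QHY = 54°  [△HQY]
5. ∠QGY = 126°  [cyclic HQGY, opposite ∠H+∠G]

∠QGY = 126°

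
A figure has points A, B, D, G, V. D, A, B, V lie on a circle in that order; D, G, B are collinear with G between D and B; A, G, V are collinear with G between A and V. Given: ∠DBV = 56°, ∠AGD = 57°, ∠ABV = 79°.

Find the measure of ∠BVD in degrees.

1. ∠DAV = 56°  [same arc DV]
2. ∠BGV = 57°  [vertical angles at G]
3. ∠ADV = 101°  [cyclic DABV, opposite ∠D+∠B]
4. ∠AVD = 23°  [△DAV]
5. ∠DGV = 123°  [linear pair at G on DB]
6. ∠BDV = 34°  [△DGV]
7. ∠BVD = 90°  [△DBV]

∠BVD = 90°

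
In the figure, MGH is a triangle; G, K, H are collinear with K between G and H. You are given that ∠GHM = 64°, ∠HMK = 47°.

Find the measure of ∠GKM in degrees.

1. ∠KHM = 64°  [K on ray HG]
2. ∠HKM = 69°  [△MKH]
3. ∠GKM = 111°  [linear pair at K on GH]

∠GKM = 111°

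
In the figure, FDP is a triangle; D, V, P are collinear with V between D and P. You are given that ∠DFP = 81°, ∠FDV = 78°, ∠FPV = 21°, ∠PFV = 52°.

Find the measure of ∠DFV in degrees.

1. ∠FVP = 107°  [△FVP]
2. ∠DVF = 73°  [linear pair at V on DP]
3. ∠DFV = 29°  [△FDV]

∠DFV = 29°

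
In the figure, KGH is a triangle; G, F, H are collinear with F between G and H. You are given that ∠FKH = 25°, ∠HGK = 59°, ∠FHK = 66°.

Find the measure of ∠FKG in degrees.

1. ∠HFK = 89°  [△KFH]
2. ∠FGK = 59°  [F on ray GH]
3. ∠GFK = 91°  [linear pair at F on GH]
4. ∠FKG = 30°  [△KGF]

∠FKG = 30°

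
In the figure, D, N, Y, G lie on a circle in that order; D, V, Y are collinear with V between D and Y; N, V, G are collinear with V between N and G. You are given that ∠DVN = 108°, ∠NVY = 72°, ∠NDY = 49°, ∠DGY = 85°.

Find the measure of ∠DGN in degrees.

∠DGN = 36°

1. ∠DNY = 95°  [cyclic DNYG, opposite ∠N+∠G]
2. ∠DYN = 36°  [△DNY]
3. ∠DGN = 36°  [same arc DN]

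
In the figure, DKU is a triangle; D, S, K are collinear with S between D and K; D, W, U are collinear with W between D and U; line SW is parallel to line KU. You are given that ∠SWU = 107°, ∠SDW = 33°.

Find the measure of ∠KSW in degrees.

∠KSW = 106°

1. ∠DWS = 73°  [linear pair at W on DU]
2. ∠DSW = 74°  [△DSW]
3. ∠KSW = 106°  [linear pair at S on DK]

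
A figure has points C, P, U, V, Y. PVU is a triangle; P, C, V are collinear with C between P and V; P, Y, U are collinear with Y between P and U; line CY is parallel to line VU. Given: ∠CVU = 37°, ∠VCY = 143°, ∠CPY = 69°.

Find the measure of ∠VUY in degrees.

∠VUY = 74°

1. ∠PVU = 37°  [C on ray VP]
2. ∠UPV = 69°  [C on PV, Y on PU]
3. ∠PUV = 74°  [△PVU]
4. ∠VUY = 74°  [Y on ray UP]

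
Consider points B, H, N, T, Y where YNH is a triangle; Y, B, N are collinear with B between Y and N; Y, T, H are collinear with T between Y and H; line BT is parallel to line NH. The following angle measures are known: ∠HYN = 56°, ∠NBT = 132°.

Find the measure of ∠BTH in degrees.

∠BTH = 104°

1. ∠BYT = 56°  [B on YN, T on YH]
2. ∠TBY = 48°  [linear pair at B on YN]
3. ∠BTY = 76°  [△YBT]
4. ∠BTH = 104°  [linear pair at T on YH]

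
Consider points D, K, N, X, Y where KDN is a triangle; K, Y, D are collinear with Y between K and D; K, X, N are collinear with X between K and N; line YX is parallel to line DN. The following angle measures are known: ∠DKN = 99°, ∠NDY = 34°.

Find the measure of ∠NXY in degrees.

1. ∠KDN = 34°  [Y on ray DK]
2. ∠DNK = 47°  [△KDN]
3. ∠KXY = 47°  [YX∥DN, corresponding at X]
4. ∠NXY = 133°  [linear pair at X on KN]

∠NXY = 133°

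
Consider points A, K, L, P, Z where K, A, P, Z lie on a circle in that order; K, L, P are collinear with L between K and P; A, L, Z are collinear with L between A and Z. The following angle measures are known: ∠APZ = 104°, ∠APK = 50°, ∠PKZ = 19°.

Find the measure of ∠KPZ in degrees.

∠KPZ = 54°

1. ∠AKZ = 76°  [cyclic KAPZ, opposite ∠K+∠P]
2. ∠AZK = 50°  [same arc KA]
3. ∠KAZ = 54°  [△KAZ]
4. ∠KPZ = 54°  [same arc KZ]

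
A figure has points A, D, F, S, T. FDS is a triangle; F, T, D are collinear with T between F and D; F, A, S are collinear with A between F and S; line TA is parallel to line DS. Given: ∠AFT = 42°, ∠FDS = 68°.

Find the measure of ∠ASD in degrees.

∠ASD = 70°

1. ∠DFS = 42°  [T on FD, A on FS]
2. ∠DSF = 70°  [△FDS]
3. ∠ASD = 70°  [A on ray SF]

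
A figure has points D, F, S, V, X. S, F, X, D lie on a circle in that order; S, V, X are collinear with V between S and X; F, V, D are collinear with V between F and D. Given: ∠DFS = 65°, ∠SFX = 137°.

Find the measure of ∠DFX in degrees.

∠DFX = 72°

1. ∠DXS = 65°  [same arc SD]
2. ∠SDX = 43°  [cyclic SFXD, opposite ∠F+∠D]
3. ∠DSX = 72°  [△SXD]
4. ∠DFX = 72°  [same arc XD]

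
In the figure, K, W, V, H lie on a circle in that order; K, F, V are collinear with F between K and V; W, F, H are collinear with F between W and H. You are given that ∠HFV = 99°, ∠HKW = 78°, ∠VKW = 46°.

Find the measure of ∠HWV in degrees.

1. ∠HVW = 102°  [cyclic KWVH, opposite ∠K+∠V]
2. ∠VHW = 46°  [same arc WV]
3. ∠HWV = 32°  [△WVH]

∠HWV = 32°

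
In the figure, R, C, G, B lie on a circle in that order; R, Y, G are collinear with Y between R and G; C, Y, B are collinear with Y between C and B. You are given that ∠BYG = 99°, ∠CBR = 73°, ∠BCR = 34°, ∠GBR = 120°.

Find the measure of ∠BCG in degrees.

∠BCG = 26°

1. ∠CYR = 99°  [vertical angles at Y]
2. ∠CGR = 73°  [same arc RC]
3. ∠CYG = 81°  [linear pair at Y on RG]
4. ∠BCG = 26°  [△CYG]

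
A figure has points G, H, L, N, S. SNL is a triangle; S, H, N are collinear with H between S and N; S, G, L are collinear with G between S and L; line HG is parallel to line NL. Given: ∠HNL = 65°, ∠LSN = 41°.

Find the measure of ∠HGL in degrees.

1. ∠LNS = 65°  [H on ray NS]
2. ∠NLS = 74°  [△SNL]
3. ∠HGS = 74°  [HG∥NL, corresponding at G]
4. ∠HGL = 106°  [linear pair at G on SL]

∠HGL = 106°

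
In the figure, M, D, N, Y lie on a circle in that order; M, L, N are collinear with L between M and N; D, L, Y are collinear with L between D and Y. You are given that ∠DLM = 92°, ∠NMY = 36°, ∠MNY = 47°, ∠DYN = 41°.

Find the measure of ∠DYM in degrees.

∠DYM = 56°

1. ∠NLY = 92°  [vertical angles at L]
2. ∠MLY = 88°  [linear pair at L on MN]
3. ∠DYM = 56°  [△MLY]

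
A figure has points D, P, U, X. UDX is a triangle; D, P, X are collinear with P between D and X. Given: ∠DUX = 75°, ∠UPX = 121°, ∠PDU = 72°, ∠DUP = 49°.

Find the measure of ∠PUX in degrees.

1. ∠UDX = 72°  [P on ray DX]
2. ∠DXU = 33°  [△UDX]
3. ∠PXU = 33°  [P on ray XD]
4. ∠PUX = 26°  [△UPX]

∠PUX = 26°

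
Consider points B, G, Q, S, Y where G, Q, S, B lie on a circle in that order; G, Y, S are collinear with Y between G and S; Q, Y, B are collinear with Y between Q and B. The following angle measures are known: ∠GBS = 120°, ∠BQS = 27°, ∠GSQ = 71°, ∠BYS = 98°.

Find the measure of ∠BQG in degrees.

∠BQG = 33°

1. ∠GQS = 60°  [cyclic GQSB, opposite ∠Q+∠B]
2. ∠QGS = 49°  [△GQS]
3. ∠GYQ = 98°  [vertical angles at Y]
4. ∠BQG = 33°  [△GYQ]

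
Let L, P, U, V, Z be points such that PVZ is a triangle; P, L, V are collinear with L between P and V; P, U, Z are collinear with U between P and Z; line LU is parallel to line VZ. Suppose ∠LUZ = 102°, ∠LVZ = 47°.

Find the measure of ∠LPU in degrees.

1. ∠LUP = 78°  [linear pair at U on PZ]
2. ∠PVZ = 47°  [L on ray VP]
3. ∠PZV = 78°  [LU∥VZ, corresponding at U]
4. ∠VPZ = 55°  [△PVZ]
5. ∠LPU = 55°  [L on PV, U on PZ]

∠LPU = 55°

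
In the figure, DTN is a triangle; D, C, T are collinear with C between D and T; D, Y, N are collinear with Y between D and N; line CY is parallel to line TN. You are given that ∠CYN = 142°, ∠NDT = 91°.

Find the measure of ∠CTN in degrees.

∠CTN = 51°

1. ∠CYD = 38°  [linear pair at Y on DN]
2. ∠CDY = 91°  [C on DT, Y on DN]
3. ∠DCY = 51°  [△DCY]
4. ∠TCY = 129°  [linear pair at C on DT]
5. ∠CTN = 51°  [CY∥TN, co-interior at T–C]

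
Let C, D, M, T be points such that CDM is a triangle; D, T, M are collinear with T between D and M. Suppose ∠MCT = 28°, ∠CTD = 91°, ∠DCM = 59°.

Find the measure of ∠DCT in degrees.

∠DCT = 31°

1. ∠CTM = 89°  [linear pair at T on DM]
2. ∠CMT = 63°  [△CTM]
3. ∠CMD = 63°  [T on ray MD]
4. ∠CDM = 58°  [△CDM]
5. ∠CDT = 58°  [T on ray DM]
6. ∠DCT = 31°  [△CDT]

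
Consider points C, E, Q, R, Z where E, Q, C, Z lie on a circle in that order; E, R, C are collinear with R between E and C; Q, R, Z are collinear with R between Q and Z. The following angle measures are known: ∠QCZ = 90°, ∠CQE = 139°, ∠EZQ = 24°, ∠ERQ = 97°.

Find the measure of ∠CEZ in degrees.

1. ∠ECQ = 24°  [same arc EQ]
2. ∠CRQ = 83°  [linear pair at R on EC]
3. ∠CQZ = 73°  [△QRC]
4. ∠CEZ = 73°  [same arc CZ]

∠CEZ = 73°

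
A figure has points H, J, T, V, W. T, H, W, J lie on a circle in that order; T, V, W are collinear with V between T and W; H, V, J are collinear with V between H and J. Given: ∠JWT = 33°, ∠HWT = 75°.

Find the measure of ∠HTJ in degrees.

∠HTJ = 72°

1. ∠JHT = 33°  [same arc TJ]
2. ∠HJT = 75°  [same arc TH]
3. ∠HTJ = 72°  [△THJ]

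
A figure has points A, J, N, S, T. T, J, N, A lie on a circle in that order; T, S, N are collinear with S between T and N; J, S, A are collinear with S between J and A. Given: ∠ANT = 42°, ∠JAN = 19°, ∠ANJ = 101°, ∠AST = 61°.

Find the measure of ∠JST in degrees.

∠JST = 119°

1. ∠AJT = 42°  [same arc TA]
2. ∠JTN = 19°  [same arc JN]
3. ∠JST = 119°  [△TSJ]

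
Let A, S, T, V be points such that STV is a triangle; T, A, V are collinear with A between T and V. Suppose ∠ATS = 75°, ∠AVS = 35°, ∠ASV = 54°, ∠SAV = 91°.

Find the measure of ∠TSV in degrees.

∠TSV = 70°

1. ∠STV = 75°  [A on ray TV]
2. ∠SVT = 35°  [A on ray VT]
3. ∠TSV = 70°  [△STV]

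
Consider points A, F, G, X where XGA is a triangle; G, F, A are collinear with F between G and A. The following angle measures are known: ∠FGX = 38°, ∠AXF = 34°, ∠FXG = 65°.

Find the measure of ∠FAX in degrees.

1. ∠GFX = 77°  [△XGF]
2. ∠AFX = 103°  [linear pair at F on GA]
3. ∠FAX = 43°  [△XFA]

∠FAX = 43°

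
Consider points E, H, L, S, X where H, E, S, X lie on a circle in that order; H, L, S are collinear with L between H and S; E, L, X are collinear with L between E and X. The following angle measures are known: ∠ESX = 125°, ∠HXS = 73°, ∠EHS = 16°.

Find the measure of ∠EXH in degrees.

∠EXH = 57°

1. ∠HES = 107°  [cyclic HESX, opposite ∠E+∠X]
2. ∠ESH = 57°  [△HES]
3. ∠EXH = 57°  [same arc HE]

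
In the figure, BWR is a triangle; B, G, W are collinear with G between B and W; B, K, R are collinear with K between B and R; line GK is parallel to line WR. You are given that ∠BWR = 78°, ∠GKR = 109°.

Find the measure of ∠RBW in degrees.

∠RBW = 31°

1. ∠BGK = 78°  [GK∥WR, corresponding at G]
2. ∠BKG = 71°  [linear pair at K on BR]
3. ∠GBK = 31°  [△BGK]
4. ∠RBW = 31°  [G on BW, K on BR]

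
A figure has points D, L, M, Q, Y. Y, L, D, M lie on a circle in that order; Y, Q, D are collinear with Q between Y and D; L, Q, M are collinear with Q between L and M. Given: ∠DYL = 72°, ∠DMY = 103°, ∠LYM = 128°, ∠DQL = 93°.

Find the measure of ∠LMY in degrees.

∠LMY = 31°

1. ∠DLY = 77°  [cyclic YLDM, opposite ∠L+∠M]
2. ∠LDY = 31°  [△YLD]
3. ∠LMY = 31°  [same arc YL]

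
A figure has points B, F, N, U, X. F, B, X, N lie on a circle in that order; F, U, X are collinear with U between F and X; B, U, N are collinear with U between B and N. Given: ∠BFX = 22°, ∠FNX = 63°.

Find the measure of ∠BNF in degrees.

1. ∠FBX = 117°  [cyclic FBXN, opposite ∠B+∠N]
2. ∠BXF = 41°  [△FBX]
3. ∠BNF = 41°  [same arc FB]

∠BNF = 41°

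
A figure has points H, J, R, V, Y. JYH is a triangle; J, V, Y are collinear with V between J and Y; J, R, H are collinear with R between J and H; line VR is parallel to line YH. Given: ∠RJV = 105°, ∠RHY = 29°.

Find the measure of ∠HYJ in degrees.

1. ∠HJY = 105°  [V on JY, R on JH]
2. ∠JHY = 29°  [R on ray HJ]
3. ∠HYJ = 46°  [△JYH]

∠HYJ = 46°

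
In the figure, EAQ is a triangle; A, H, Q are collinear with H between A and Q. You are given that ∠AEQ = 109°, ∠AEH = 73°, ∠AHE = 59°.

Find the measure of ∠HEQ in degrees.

∠HEQ = 36°

1. ∠EAH = 48°  [△EAH]
2. ∠EHQ = 121°  [linear pair at H on AQ]
3. ∠EAQ = 48°  [H on ray AQ]
4. ∠AQE = 23°  [△EAQ]
5. ∠EQH = 23°  [H on ray QA]
6. ∠HEQ = 36°  [△EHQ]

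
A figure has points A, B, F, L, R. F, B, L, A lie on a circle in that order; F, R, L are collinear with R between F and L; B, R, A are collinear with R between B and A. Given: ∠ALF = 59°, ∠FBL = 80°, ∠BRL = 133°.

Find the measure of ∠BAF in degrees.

∠BAF = 26°

1. ∠FAL = 100°  [cyclic FBLA, opposite ∠B+∠A]
2. ∠ARF = 133°  [vertical angles at R]
3. ∠AFL = 21°  [△FLA]
4. ∠BAF = 26°  [△FRA]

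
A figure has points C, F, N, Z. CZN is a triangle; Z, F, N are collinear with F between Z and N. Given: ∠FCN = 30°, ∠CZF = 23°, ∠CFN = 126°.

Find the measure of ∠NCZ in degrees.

∠NCZ = 133°

1. ∠CNF = 24°  [△CFN]
2. ∠CZN = 23°  [F on ray ZN]
3. ∠CNZ = 24°  [F on ray NZ]
4. ∠NCZ = 133°  [△CZN]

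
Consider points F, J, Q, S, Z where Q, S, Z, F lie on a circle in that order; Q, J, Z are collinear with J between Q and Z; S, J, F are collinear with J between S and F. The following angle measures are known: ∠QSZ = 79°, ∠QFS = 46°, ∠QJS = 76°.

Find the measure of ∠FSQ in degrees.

∠FSQ = 49°

1. ∠QZS = 46°  [same arc QS]
2. ∠SQZ = 55°  [△QSZ]
3. ∠FSQ = 49°  [△QJS]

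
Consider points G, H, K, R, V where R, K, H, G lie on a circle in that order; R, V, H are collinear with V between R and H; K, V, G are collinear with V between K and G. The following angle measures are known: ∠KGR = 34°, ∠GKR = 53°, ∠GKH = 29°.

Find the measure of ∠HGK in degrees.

1. ∠GRK = 93°  [△RKG]
2. ∠GHK = 87°  [cyclic RKHG, opposite ∠R+∠H]
3. ∠HGK = 64°  [△KHG]

∠HGK = 64°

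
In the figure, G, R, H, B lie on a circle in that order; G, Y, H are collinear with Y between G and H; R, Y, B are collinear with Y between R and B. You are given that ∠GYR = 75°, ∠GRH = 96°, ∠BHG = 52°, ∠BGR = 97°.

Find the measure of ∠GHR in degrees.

∠GHR = 31°

1. ∠BRG = 52°  [same arc GB]
2. ∠GBR = 31°  [△GRB]
3. ∠GHR = 31°  [same arc GR]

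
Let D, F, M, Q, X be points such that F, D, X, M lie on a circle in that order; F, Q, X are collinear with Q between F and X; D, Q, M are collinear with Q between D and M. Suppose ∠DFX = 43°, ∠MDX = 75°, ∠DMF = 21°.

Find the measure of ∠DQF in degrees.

∠DQF = 96°

1. ∠DXF = 21°  [same arc FD]
2. ∠DQX = 84°  [△DQX]
3. ∠DQF = 96°  [linear pair at Q on FX]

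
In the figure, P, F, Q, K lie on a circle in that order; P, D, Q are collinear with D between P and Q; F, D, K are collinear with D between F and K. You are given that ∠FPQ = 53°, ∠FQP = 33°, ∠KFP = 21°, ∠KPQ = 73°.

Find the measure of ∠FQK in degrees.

1. ∠FKQ = 53°  [same arc FQ]
2. ∠KFQ = 73°  [same arc QK]
3. ∠FQK = 54°  [△FQK]

∠FQK = 54°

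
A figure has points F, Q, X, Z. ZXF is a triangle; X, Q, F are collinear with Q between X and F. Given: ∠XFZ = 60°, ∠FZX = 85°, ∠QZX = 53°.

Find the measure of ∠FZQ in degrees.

1. ∠FXZ = 35°  [△ZXF]
2. ∠QFZ = 60°  [Q on ray FX]
3. ∠QXZ = 35°  [Q on ray XF]
4. ∠XQZ = 92°  [△ZXQ]
5. ∠FQZ = 88°  [linear pair at Q on XF]
6. ∠FZQ = 32°  [△ZQF]

∠FZQ = 32°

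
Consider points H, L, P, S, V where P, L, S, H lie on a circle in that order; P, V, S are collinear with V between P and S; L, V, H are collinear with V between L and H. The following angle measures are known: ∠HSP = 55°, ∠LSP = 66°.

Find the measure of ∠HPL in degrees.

1. ∠HLP = 55°  [same arc PH]
2. ∠LHP = 66°  [same arc PL]
3. ∠HPL = 59°  [△PLH]

∠HPL = 59°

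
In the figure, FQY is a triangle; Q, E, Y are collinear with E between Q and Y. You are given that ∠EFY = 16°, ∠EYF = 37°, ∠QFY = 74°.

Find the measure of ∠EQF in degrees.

1. ∠FYQ = 37°  [E on ray YQ]
2. ∠FQY = 69°  [△FQY]
3. ∠EQF = 69°  [E on ray QY]

∠EQF = 69°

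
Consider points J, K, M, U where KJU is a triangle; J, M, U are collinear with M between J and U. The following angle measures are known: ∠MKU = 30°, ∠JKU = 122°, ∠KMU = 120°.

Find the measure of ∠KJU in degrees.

1. ∠KUM = 30°  [△KMU]
2. ∠JUK = 30°  [M on ray UJ]
3. ∠KJU = 28°  [△KJU]

∠KJU = 28°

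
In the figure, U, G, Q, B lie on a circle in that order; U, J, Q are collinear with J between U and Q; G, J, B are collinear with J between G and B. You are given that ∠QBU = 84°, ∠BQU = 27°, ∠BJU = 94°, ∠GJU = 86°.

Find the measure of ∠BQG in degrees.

1. ∠BUQ = 69°  [△UQB]
2. ∠BJQ = 86°  [linear pair at J on UQ]
3. ∠BGQ = 69°  [same arc QB]
4. ∠GBQ = 67°  [△QJB]
5. ∠BQG = 44°  [△GQB]

∠BQG = 44°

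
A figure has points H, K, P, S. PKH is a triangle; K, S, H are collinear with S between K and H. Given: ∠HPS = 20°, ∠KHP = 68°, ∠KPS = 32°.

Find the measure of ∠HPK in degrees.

1. ∠PHS = 68°  [S on ray HK]
2. ∠HSP = 92°  [△PSH]
3. ∠KSP = 88°  [linear pair at S on KH]
4. ∠PKS = 60°  [△PKS]
5. ∠HKP = 60°  [S on ray KH]
6. ∠HPK = 52°  [△PKH]

∠HPK = 52°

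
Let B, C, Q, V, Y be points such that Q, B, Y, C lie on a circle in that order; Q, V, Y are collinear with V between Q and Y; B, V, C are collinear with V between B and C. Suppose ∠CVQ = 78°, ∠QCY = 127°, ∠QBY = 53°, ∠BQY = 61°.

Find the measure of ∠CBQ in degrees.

∠CBQ = 17°

1. ∠BVY = 78°  [vertical angles at V]
2. ∠BVQ = 102°  [linear pair at V on QY]
3. ∠CBQ = 17°  [△QVB]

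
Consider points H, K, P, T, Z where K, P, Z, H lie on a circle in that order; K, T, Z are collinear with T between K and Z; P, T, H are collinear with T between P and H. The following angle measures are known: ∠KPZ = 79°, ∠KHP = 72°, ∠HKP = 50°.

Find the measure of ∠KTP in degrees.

1. ∠KZP = 72°  [same arc KP]
2. ∠HPK = 58°  [△KPH]
3. ∠PKZ = 29°  [△KPZ]
4. ∠KTP = 93°  [△KTP]

∠KTP = 93°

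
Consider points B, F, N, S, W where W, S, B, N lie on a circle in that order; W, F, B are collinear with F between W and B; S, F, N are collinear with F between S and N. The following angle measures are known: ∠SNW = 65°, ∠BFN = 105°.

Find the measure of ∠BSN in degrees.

∠BSN = 40°

1. ∠SBW = 65°  [same arc WS]
2. ∠SFW = 105°  [vertical angles at F]
3. ∠BFS = 75°  [linear pair at F on WB]
4. ∠BSN = 40°  [△SFB]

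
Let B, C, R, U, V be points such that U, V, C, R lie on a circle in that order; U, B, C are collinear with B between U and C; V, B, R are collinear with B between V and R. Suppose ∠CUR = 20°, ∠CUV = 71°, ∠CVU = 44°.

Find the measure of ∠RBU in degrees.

∠RBU = 95°

1. ∠CVR = 20°  [same arc CR]
2. ∠UCV = 65°  [△UVC]
3. ∠CBV = 95°  [△VBC]
4. ∠RBU = 95°  [vertical angles at B]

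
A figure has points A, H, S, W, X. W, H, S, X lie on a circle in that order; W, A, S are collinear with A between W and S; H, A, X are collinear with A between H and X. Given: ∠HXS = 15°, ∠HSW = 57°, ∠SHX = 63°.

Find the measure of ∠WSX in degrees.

1. ∠HWS = 15°  [same arc HS]
2. ∠SHW = 108°  [△WHS]
3. ∠SWX = 63°  [same arc SX]
4. ∠SXW = 72°  [cyclic WHSX, opposite ∠H+∠X]
5. ∠WSX = 45°  [△WSX]

∠WSX = 45°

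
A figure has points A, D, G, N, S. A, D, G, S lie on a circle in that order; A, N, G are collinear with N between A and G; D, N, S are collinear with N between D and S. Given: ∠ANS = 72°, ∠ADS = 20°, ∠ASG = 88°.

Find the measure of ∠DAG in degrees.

1. ∠DNG = 72°  [vertical angles at N]
2. ∠AND = 108°  [linear pair at N on AG]
3. ∠DAG = 52°  [△AND]

∠DAG = 52°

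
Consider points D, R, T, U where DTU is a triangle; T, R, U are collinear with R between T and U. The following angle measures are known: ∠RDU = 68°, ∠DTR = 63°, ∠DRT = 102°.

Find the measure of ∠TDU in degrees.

∠TDU = 83°

1. ∠DTU = 63°  [R on ray TU]
2. ∠DRU = 78°  [linear pair at R on TU]
3. ∠DUR = 34°  [△DRU]
4. ∠DUT = 34°  [R on ray UT]
5. ∠TDU = 83°  [△DTU]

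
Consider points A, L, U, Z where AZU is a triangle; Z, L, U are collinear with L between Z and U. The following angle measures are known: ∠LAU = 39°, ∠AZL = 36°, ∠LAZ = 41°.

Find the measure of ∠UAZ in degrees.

1. ∠ALZ = 103°  [△AZL]
2. ∠AZU = 36°  [L on ray ZU]
3. ∠ALU = 77°  [linear pair at L on ZU]
4. ∠AUL = 64°  [△ALU]
5. ∠AUZ = 64°  [L on ray UZ]
6. ∠UAZ = 80°  [△AZU]

∠UAZ = 80°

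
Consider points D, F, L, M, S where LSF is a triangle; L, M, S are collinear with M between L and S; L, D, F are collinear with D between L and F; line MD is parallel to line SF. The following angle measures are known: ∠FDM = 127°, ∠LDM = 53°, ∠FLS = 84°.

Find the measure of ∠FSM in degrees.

∠FSM = 43°

1. ∠LFS = 53°  [MD∥SF, corresponding at D]
2. ∠FSL = 43°  [△LSF]
3. ∠FSM = 43°  [M on ray SL]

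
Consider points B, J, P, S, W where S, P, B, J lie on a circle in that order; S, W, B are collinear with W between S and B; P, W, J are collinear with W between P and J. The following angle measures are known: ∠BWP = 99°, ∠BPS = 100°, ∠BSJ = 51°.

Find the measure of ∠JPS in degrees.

1. ∠BJS = 80°  [cyclic SPBJ, opposite ∠P+∠J]
2. ∠JBS = 49°  [△SBJ]
3. ∠JPS = 49°  [same arc SJ]

∠JPS = 49°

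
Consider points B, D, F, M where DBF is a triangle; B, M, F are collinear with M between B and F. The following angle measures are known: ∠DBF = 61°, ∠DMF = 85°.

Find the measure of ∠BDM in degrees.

∠BDM = 24°

1. ∠DBM = 61°  [M on ray BF]
2. ∠BMD = 95°  [linear pair at M on BF]
3. ∠BDM = 24°  [△DBM]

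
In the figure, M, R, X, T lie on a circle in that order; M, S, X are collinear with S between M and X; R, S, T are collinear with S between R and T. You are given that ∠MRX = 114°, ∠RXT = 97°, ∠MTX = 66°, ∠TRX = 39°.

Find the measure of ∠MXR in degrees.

1. ∠RTX = 44°  [△RXT]
2. ∠RMX = 44°  [same arc RX]
3. ∠MXR = 22°  [△MRX]

∠MXR = 22°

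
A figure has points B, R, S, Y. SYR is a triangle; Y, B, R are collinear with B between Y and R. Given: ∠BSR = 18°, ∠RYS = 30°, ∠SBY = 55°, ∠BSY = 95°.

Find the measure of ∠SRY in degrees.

1. ∠RBS = 125°  [linear pair at B on YR]
2. ∠BRS = 37°  [△SBR]
3. ∠SRY = 37°  [B on ray RY]

∠SRY = 37°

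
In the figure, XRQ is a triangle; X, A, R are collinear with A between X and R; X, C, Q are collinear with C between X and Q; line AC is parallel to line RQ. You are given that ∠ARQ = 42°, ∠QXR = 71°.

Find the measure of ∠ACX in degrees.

∠ACX = 67°

1. ∠QRX = 42°  [A on ray RX]
2. ∠RQX = 67°  [△XRQ]
3. ∠ACX = 67°  [AC∥RQ, corresponding at C]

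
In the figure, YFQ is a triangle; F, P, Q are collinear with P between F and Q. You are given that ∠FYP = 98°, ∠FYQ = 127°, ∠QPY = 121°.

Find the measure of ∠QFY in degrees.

1. ∠FPY = 59°  [linear pair at P on FQ]
2. ∠PFY = 23°  [△YFP]
3. ∠QFY = 23°  [P on ray FQ]

∠QFY = 23°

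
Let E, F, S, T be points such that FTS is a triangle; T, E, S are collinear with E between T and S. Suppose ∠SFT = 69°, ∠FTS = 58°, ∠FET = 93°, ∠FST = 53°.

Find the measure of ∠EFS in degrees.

1. ∠FES = 87°  [linear pair at E on TS]
2. ∠ESF = 53°  [E on ray ST]
3. ∠EFS = 40°  [△FES]

∠EFS = 40°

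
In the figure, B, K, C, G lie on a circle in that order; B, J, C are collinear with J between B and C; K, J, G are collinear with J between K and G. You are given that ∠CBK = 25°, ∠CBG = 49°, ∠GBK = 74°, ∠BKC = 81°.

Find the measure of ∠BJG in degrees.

1. ∠BCK = 74°  [△BKC]
2. ∠BGK = 74°  [same arc BK]
3. ∠BJG = 57°  [△BJG]

∠BJG = 57°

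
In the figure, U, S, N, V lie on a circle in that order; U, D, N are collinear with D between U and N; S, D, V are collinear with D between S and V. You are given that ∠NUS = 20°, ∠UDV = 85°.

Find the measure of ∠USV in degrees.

∠USV = 65°

1. ∠NVS = 20°  [same arc SN]
2. ∠NDV = 95°  [linear pair at D on UN]
3. ∠UNV = 65°  [△NDV]
4. ∠USV = 65°  [same arc UV]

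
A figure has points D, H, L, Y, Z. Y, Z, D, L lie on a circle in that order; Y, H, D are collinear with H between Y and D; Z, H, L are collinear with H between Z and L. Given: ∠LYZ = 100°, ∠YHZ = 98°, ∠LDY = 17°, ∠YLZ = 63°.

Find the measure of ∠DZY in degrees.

∠DZY = 52°

1. ∠LZY = 17°  [△YZL]
2. ∠DYZ = 65°  [△YHZ]
3. ∠YDZ = 63°  [same arc YZ]
4. ∠DZY = 52°  [△YZD]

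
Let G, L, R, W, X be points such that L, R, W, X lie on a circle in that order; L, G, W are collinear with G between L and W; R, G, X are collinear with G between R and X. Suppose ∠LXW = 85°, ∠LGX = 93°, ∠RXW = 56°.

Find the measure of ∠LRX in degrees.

1. ∠RGW = 93°  [vertical angles at G]
2. ∠RLW = 56°  [same arc RW]
3. ∠LGR = 87°  [linear pair at G on LW]
4. ∠LRX = 37°  [△LGR]

∠LRX = 37°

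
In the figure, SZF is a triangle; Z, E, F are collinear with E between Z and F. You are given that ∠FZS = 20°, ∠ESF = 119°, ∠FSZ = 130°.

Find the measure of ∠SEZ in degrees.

1. ∠SFZ = 30°  [△SZF]
2. ∠EFS = 30°  [E on ray FZ]
3. ∠FES = 31°  [△SEF]
4. ∠SEZ = 149°  [linear pair at E on ZF]

∠SEZ = 149°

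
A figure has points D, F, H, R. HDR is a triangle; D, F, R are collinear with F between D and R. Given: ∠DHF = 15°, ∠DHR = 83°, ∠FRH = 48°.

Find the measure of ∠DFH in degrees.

1. ∠DRH = 48°  [F on ray RD]
2. ∠HDR = 49°  [△HDR]
3. ∠FDH = 49°  [F on ray DR]
4. ∠DFH = 116°  [△HDF]

∠DFH = 116°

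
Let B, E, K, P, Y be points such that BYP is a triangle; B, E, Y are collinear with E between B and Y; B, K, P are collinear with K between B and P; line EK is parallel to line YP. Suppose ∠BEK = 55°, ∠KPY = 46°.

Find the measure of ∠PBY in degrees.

1. ∠BYP = 55°  [EK∥YP, corresponding at E]
2. ∠BPY = 46°  [K on ray PB]
3. ∠PBY = 79°  [△BYP]

∠PBY = 79°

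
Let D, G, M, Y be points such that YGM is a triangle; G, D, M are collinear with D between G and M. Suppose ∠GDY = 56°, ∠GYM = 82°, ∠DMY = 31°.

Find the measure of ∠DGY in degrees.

∠DGY = 67°

1. ∠GMY = 31°  [D on ray MG]
2. ∠MGY = 67°  [△YGM]
3. ∠DGY = 67°  [D on ray GM]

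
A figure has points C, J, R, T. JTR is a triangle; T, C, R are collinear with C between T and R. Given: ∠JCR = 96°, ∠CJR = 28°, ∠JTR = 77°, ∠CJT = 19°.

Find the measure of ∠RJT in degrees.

∠RJT = 47°

1. ∠CRJ = 56°  [△JCR]
2. ∠JRT = 56°  [C on ray RT]
3. ∠RJT = 47°  [△JTR]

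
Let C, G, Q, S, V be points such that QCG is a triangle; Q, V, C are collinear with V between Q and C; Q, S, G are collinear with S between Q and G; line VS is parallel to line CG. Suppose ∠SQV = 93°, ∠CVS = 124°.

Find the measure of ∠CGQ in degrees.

∠CGQ = 31°

1. ∠QVS = 56°  [linear pair at V on QC]
2. ∠QSV = 31°  [△QVS]
3. ∠CGQ = 31°  [VS∥CG, corresponding at S]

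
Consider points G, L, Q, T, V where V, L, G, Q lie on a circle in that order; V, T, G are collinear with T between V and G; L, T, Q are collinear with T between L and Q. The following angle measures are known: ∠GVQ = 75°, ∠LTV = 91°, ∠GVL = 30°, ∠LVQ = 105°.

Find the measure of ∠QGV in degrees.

1. ∠GTQ = 91°  [vertical angles at T]
2. ∠GQL = 30°  [same arc LG]
3. ∠QGV = 59°  [△GTQ]

∠QGV = 59°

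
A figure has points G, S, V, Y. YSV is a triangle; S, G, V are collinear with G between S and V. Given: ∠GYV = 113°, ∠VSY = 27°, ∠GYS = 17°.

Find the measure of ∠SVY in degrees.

∠SVY = 23°

1. ∠GSY = 27°  [G on ray SV]
2. ∠SGY = 136°  [△YSG]
3. ∠VGY = 44°  [linear pair at G on SV]
4. ∠GVY = 23°  [△YGV]
5. ∠SVY = 23°  [G on ray VS]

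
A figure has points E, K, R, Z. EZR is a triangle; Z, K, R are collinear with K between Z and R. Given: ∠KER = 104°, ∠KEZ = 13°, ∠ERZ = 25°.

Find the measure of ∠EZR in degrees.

∠EZR = 38°

1. ∠ERK = 25°  [K on ray RZ]
2. ∠EKR = 51°  [△EKR]
3. ∠EKZ = 129°  [linear pair at K on ZR]
4. ∠EZK = 38°  [△EZK]
5. ∠EZR = 38°  [K on ray ZR]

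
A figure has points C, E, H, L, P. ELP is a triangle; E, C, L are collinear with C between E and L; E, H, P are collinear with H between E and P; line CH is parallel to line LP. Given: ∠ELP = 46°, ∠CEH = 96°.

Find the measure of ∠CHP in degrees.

∠CHP = 142°

1. ∠ECH = 46°  [CH∥LP, corresponding at C]
2. ∠CHE = 38°  [△ECH]
3. ∠CHP = 142°  [linear pair at H on EP]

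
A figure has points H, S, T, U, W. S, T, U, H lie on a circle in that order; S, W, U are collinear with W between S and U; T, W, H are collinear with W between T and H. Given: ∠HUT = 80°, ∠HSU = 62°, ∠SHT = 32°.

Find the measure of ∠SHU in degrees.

1. ∠HST = 100°  [cyclic STUH, opposite ∠S+∠U]
2. ∠HTS = 48°  [△STH]
3. ∠HUS = 48°  [same arc SH]
4. ∠SHU = 70°  [△SUH]

∠SHU = 70°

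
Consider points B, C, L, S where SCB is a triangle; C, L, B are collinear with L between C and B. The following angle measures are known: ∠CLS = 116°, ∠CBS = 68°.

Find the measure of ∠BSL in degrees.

∠BSL = 48°

1. ∠BLS = 64°  [linear pair at L on CB]
2. ∠LBS = 68°  [L on ray BC]
3. ∠BSL = 48°  [△SLB]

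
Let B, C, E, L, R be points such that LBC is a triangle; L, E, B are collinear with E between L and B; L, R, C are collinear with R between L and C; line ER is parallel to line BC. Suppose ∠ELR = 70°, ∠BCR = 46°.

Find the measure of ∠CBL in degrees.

∠CBL = 64°

1. ∠BLC = 70°  [E on LB, R on LC]
2. ∠BCL = 46°  [R on ray CL]
3. ∠CBL = 64°  [△LBC]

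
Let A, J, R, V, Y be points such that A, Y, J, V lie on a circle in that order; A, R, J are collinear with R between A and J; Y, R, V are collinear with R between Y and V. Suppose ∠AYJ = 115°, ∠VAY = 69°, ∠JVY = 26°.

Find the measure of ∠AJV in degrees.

1. ∠AVJ = 65°  [cyclic AYJV, opposite ∠Y+∠V]
2. ∠VJY = 111°  [cyclic AYJV, opposite ∠A+∠J]
3. ∠JYV = 43°  [△YJV]
4. ∠JAV = 43°  [same arc JV]
5. ∠AJV = 72°  [△AJV]

∠AJV = 72°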